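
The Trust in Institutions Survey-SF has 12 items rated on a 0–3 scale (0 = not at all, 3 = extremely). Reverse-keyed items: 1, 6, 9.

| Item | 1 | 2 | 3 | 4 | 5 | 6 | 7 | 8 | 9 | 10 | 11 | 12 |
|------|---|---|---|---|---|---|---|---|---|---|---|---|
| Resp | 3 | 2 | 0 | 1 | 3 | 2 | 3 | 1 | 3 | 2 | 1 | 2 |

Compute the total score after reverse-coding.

16

Raw sum = 23. Reverse-keyed items: 1, 6, 9; their raw sum = 8.
Each reversal replaces raw with 3 − raw, changing the total by 3 − 2·raw per item.
Total = 23 + 3·3 − 2·8 = 23 + 9 − 16 = 16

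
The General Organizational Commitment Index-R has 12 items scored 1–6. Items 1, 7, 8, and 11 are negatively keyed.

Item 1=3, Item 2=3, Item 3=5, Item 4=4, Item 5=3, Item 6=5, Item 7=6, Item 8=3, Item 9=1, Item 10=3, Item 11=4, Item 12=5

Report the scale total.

Reversing items 1, 7, 8, and 11 with 7 − raw:
Total = (7−3) + 3 + 5 + 4 + 3 + 5 + (7−6) + (7−3) + 1 + 3 + (7−4) + 5
      = 4 + 3 + 5 + 4 + 3 + 5 + 1 + 4 + 1 + 3 + 3 + 5 = 41

41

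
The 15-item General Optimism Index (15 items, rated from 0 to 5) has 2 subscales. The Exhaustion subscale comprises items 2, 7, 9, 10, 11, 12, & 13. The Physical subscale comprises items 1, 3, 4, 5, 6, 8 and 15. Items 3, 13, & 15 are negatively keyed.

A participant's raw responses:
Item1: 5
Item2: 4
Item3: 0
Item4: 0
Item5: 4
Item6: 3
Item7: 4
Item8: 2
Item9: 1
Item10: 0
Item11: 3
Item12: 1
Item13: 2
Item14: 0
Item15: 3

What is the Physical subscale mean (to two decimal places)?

3.00

Physical items: 1, 3, 4, 5, 6, 8, 15.
Of these, items 3 and 15 are negatively keyed; reversed = (0+5) − raw = 5 − raw.
  item 1: 5
  item 3: 5 − 0 = 5
  item 4: 0
  item 5: 4
  item 6: 3
  item 8: 2
  item 15: 5 − 3 = 2
Sum = 5 + 5 + 0 + 4 + 3 + 2 + 2 = 21
Mean = 21 / 7 = 3.00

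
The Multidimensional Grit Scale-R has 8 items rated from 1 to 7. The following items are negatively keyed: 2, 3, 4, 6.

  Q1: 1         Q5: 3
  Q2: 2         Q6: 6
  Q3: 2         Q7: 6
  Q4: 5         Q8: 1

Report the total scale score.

Raw sum = 26. Negatively keyed items: 2, 3, 4, 6; their raw sum = 15.
Each reversal replaces raw with 8 − raw, changing the total by 8 − 2·raw per item.
Total = 26 + 4·8 − 2·15 = 26 + 32 − 30 = 28

28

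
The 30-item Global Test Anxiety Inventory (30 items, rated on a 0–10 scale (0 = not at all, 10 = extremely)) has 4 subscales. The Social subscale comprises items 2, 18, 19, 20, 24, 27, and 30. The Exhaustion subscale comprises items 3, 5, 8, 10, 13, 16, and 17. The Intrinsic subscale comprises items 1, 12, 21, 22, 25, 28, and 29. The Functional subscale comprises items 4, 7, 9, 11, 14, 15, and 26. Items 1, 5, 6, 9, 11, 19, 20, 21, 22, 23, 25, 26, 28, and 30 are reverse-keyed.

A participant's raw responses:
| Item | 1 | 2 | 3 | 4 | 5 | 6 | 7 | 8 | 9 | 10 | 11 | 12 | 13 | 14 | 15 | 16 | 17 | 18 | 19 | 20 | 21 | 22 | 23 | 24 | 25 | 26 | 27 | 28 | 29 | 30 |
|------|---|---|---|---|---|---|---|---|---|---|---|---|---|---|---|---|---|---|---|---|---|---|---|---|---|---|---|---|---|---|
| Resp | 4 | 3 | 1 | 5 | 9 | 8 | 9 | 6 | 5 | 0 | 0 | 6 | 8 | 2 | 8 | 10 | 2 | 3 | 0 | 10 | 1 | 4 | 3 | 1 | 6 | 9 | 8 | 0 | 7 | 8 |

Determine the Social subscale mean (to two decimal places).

Social items: 2, 18, 19, 20, 24, 27, 30.
Of these, items 19, 20, & 30 are reverse-keyed; on a 0–10 scale, reversed = 10 − raw.
  item 2: 3
  item 18: 3
  item 19: 10 − 0 = 10
  item 20: 10 − 10 = 0
  item 24: 1
  item 27: 8
  item 30: 10 − 8 = 2
Sum = 3 + 3 + 10 + 0 + 1 + 8 + 2 = 27
Mean = 27 / 7 = 3.86

3.86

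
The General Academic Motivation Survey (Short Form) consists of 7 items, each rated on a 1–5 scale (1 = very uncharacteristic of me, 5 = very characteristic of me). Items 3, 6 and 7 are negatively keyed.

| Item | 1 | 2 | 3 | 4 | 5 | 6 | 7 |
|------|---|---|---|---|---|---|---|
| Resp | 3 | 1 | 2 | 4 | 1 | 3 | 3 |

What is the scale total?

19

Negatively keyed items use 6 − raw:
  item 3: 6 − 2 = 4
  item 6: 6 − 3 = 3
  item 7: 6 − 3 = 3
Scored responses: 3, 1, 4, 4, 1, 3, 3
Total = 3 + 1 + 4 + 4 + 1 + 3 + 3 = 19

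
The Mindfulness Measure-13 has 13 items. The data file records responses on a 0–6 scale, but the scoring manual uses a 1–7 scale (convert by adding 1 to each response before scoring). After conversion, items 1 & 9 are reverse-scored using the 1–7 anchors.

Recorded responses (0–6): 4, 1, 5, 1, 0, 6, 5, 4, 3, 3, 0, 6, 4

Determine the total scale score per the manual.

53

Convert to 1–7: 5, 2, 6, 2, 1, 7, 6, 5, 4, 4, 1, 7, 5
Reverse-coded (on a 1–7 scale, reversed = 8 − raw):
  item 1: 8 − 5 = 3
  item 9: 8 − 4 = 4
Scored: 3, 2, 6, 2, 1, 7, 6, 5, 4, 4, 1, 7, 5
Total = 53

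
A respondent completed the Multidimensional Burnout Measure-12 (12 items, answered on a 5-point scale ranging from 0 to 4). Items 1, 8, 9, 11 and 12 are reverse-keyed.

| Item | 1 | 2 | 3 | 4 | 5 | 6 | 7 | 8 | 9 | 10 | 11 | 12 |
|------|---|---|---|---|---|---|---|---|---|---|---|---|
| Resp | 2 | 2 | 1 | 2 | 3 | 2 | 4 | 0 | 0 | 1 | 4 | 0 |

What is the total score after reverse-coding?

29

Apply reverse scoring (on a 0–4 scale, reversed = 4 − raw):
  item 1: 4 − 2 = 2
  item 8: 4 − 0 = 4
  item 9: 4 − 0 = 4
  item 11: 4 − 4 = 0
  item 12: 4 − 0 = 4
Scored items: 2, 2, 1, 2, 3, 2, 4, 4, 4, 1, 0, 4
Total = 2 + 2 + 1 + 2 + 3 + 2 + 4 + 4 + 4 + 1 + 0 + 4 = 29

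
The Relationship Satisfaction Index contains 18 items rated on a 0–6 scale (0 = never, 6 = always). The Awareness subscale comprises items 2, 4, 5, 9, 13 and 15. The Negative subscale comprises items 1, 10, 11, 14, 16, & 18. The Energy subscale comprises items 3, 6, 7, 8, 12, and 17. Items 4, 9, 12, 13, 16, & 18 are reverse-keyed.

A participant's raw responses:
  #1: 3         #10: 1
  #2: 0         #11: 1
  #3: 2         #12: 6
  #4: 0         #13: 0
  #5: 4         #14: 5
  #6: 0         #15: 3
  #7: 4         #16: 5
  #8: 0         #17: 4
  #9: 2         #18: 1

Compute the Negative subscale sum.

Negative items: 1, 10, 11, 14, 16, 18.
Of these, items 16 & 18 are reverse-keyed; reverse-coded value = 6 − response.
  item 1: 3
  item 10: 1
  item 11: 1
  item 14: 5
  item 16: 6 − 5 = 1
  item 18: 6 − 1 = 5
Sum = 3 + 1 + 1 + 5 + 1 + 5 = 16

16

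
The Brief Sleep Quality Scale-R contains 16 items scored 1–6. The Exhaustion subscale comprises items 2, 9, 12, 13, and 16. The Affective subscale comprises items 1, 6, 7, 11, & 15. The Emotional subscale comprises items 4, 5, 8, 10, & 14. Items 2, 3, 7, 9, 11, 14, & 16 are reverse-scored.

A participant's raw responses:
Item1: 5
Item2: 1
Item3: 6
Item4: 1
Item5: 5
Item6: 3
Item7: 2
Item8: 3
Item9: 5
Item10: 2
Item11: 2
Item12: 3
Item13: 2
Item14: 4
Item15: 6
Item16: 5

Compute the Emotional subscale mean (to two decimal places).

Emotional items: 4, 5, 8, 10, 14.
Of these, item 14 is reverse-scored; on a 1–6 scale, reversed = 7 − raw.
  item 4: 1
  item 5: 5
  item 8: 3
  item 10: 2
  item 14: 7 − 4 = 3
Sum = 1 + 5 + 3 + 2 + 3 = 14
Mean = 14 / 5 = 2.80

2.80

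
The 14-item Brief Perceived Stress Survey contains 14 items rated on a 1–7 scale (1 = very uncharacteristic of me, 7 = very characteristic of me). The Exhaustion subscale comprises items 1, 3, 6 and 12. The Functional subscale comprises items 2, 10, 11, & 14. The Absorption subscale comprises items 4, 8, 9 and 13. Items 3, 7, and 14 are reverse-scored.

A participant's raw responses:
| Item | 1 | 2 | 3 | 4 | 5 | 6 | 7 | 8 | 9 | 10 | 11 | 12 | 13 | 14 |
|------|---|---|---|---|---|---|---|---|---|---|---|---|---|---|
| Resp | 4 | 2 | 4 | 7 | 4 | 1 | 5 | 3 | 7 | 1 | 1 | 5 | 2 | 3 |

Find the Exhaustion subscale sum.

Exhaustion items: 1, 3, 6, 12.
Of these, item 3 is reverse-scored; reverse-coded value = 8 − response.
  item 1: 4
  item 3: 8 − 4 = 4
  item 6: 1
  item 12: 5
Sum = 4 + 4 + 1 + 5 = 14

14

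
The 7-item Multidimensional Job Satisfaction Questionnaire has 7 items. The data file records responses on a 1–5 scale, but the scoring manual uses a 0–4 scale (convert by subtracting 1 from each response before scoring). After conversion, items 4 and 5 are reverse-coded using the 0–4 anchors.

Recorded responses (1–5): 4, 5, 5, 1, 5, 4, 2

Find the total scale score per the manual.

19

Convert to 0–4: 3, 4, 4, 0, 4, 3, 1
Reverse-coded (on a 0–4 scale, reversed = 4 − raw):
  item 4: 4 − 0 = 4
  item 5: 4 − 4 = 0
Scored: 3, 4, 4, 4, 0, 3, 1
Total = 19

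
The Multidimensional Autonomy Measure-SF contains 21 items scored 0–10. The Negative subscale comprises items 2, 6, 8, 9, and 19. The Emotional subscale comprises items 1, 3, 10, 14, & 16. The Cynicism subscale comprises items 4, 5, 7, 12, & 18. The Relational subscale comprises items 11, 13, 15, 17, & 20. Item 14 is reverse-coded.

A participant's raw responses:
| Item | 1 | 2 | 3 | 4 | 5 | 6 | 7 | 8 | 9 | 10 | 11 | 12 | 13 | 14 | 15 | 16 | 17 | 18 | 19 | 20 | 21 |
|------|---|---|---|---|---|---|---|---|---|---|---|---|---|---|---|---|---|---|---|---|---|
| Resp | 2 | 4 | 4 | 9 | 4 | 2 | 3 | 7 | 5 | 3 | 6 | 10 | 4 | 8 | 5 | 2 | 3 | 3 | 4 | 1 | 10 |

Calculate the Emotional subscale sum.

13

Emotional items: 1, 3, 10, 14, 16.
Of these, item 14 is reverse-coded; reverse-coded value = 10 − response.
  item 1: 2
  item 3: 4
  item 10: 3
  item 14: 10 − 8 = 2
  item 16: 2
Sum = 2 + 4 + 3 + 2 + 2 = 13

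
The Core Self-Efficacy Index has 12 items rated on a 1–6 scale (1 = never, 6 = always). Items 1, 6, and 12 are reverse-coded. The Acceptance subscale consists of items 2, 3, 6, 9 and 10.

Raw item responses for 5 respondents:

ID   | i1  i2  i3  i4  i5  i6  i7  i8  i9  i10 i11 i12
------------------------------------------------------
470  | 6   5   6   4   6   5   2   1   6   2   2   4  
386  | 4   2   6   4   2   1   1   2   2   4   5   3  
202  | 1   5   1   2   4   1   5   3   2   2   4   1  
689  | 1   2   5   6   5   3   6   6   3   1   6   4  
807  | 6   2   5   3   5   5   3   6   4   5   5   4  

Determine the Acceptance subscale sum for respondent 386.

20

Respondent 386 raw: 4, 2, 6, 4, 2, 1, 1, 2, 2, 4, 5, 3.
Acceptance items: 2, 3, 6, 9, 10.
Reverse-coded (on a 1–6 scale, reversed = 7 − raw):
  item 2: 2
  item 3: 6
  item 6: 7 − 1 = 6
  item 9: 2
  item 10: 4
Sum = 2 + 6 + 6 + 2 + 4 = 20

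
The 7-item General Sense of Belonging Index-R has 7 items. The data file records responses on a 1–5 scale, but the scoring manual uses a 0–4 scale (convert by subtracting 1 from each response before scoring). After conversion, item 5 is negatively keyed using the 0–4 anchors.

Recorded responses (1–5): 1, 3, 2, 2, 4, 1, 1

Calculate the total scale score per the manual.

Convert to 0–4: 0, 2, 1, 1, 3, 0, 0
Reverse-coded (on a 0–4 scale, reversed = 4 − raw):
  item 5: 4 − 3 = 1
Scored: 0, 2, 1, 1, 1, 0, 0
Total = 5

5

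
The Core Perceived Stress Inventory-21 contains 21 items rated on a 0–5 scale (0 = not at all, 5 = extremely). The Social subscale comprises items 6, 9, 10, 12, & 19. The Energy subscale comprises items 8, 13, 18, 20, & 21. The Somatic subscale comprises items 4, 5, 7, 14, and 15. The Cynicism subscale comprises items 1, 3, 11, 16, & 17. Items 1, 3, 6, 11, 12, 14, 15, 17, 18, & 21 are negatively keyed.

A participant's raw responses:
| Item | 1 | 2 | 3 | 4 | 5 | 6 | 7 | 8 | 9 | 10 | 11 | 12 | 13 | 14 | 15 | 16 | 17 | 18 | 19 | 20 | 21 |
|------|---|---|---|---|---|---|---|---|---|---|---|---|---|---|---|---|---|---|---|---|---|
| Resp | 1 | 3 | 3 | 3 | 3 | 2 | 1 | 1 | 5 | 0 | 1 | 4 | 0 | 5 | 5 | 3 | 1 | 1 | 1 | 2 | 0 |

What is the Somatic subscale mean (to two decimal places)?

1.40

Somatic items: 4, 5, 7, 14, 15.
Of these, items 14 and 15 are negatively keyed; reversed = (0+5) − raw = 5 − raw.
  item 4: 3
  item 5: 3
  item 7: 1
  item 14: 5 − 5 = 0
  item 15: 5 − 5 = 0
Sum = 3 + 3 + 1 + 0 + 0 = 7
Mean = 7 / 5 = 1.40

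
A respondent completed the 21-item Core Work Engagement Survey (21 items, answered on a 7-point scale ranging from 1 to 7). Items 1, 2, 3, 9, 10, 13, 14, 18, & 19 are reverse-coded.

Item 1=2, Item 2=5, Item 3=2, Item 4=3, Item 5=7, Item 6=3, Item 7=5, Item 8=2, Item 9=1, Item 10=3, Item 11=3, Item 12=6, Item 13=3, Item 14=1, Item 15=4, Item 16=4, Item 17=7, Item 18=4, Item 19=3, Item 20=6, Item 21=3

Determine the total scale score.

Apply reverse scoring (reversed = (1+7) − raw = 8 − raw):
  item 1: 8 − 2 = 6
  item 2: 8 − 5 = 3
  item 3: 8 − 2 = 6
  item 9: 8 − 1 = 7
  item 10: 8 − 3 = 5
  item 13: 8 − 3 = 5
  item 14: 8 − 1 = 7
  item 18: 8 − 4 = 4
  item 19: 8 − 3 = 5
After reverse-coding: 6, 3, 6, 3, 7, 3, 5, 2, 7, 5, 3, 6, 5, 7, 4, 4, 7, 4, 5, 6, 3
Total = 6 + 3 + 6 + 3 + 7 + 3 + 5 + 2 + 7 + 5 + 3 + 6 + 5 + 7 + 4 + 4 + 7 + 4 + 5 + 6 + 3 = 101

101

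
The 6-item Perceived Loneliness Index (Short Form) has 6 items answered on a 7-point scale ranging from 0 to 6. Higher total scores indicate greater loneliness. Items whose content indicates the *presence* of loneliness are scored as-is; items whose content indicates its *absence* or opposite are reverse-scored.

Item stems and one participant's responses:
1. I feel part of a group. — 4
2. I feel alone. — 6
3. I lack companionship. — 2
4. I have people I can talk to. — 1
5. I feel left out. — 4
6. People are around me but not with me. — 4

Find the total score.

23

Items 1, 4 describe the absence/opposite of loneliness → reverse-score.
reverse-coded value = 6 − response.
  item 1: 6 − 4 = 2
  item 2: 6
  item 3: 2
  item 4: 6 − 1 = 5
  item 5: 4
  item 6: 4
Total = 2 + 6 + 2 + 5 + 4 + 4 = 23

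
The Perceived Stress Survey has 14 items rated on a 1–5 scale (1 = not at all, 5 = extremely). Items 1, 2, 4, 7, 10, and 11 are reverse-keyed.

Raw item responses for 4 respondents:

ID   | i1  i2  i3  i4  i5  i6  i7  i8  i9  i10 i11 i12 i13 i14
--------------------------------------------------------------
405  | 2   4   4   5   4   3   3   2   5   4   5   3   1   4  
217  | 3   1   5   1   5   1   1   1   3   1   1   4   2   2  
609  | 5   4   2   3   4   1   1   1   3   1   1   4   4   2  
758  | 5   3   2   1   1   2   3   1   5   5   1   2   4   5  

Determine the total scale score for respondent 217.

51

Respondent 217 raw: 3, 1, 5, 1, 5, 1, 1, 1, 3, 1, 1, 4, 2, 2.
Reverse-coded (reverse-coded value = 6 − response):
  item 1: 6 − 3 = 3
  item 2: 6 − 1 = 5
  item 3: 5
  item 4: 6 − 1 = 5
  item 5: 5
  item 6: 1
  item 7: 6 − 1 = 5
  item 8: 1
  item 9: 3
  item 10: 6 − 1 = 5
  item 11: 6 − 1 = 5
  item 12: 4
  item 13: 2
  item 14: 2
Sum = 3 + 5 + 5 + 5 + 5 + 1 + 5 + 1 + 3 + 5 + 5 + 4 + 2 + 2 = 51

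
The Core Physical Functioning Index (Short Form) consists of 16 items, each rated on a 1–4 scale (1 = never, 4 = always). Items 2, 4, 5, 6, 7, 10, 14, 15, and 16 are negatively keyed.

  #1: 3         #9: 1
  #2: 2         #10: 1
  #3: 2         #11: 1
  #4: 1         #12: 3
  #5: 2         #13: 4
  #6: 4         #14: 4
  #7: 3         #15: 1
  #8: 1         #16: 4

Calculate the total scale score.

38

Reversing items 2, 4, 5, 6, 7, 10, 14, 15, & 16 with 5 − raw:
Total = 3 + (5−2) + 2 + (5−1) + (5−2) + (5−4) + (5−3) + 1 + 1 + (5−1) + 1 + 3 + 4 + (5−4) + (5−1) + (5−4)
      = 3 + 3 + 2 + 4 + 3 + 1 + 2 + 1 + 1 + 4 + 1 + 3 + 4 + 1 + 4 + 1 = 38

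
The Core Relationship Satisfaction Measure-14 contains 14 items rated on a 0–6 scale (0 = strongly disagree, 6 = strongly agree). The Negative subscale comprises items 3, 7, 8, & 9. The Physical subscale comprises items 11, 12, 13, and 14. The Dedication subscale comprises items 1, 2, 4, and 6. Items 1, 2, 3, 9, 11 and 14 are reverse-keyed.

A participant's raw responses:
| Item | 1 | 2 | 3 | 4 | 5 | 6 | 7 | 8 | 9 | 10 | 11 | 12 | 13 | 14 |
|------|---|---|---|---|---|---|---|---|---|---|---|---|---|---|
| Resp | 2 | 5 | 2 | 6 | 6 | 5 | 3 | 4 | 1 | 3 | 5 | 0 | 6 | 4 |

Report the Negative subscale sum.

16

Negative items: 3, 7, 8, 9.
Of these, items 3 & 9 are reverse-keyed; reverse-coded value = 6 − response.
  item 3: 6 − 2 = 4
  item 7: 3
  item 8: 4
  item 9: 6 − 1 = 5
Sum = 4 + 3 + 4 + 5 = 16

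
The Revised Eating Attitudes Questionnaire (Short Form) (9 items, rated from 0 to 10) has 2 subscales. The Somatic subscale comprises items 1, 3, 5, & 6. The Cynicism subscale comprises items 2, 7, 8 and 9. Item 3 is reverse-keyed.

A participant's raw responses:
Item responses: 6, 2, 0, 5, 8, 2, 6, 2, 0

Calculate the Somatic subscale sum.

26

Somatic items: 1, 3, 5, 6.
Of these, item 3 is reverse-keyed; reversed = (0+10) − raw = 10 − raw.
  item 1: 6
  item 3: 10 − 0 = 10
  item 5: 8
  item 6: 2
Sum = 6 + 10 + 8 + 2 = 26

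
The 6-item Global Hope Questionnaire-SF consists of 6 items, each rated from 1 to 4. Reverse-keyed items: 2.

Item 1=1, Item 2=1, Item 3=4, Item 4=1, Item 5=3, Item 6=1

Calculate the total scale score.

14

Reverse-keyed items use 5 − raw:
  item 2: 5 − 1 = 4
Scored responses: 1, 4, 4, 1, 3, 1
Total = 1 + 4 + 4 + 1 + 3 + 1 = 14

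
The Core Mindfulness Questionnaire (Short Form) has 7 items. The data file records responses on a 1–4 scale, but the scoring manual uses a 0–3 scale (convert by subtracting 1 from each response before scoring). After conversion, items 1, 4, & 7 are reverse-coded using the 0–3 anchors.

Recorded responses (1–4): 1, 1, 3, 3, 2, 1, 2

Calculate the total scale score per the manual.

9

Convert to 0–3: 0, 0, 2, 2, 1, 0, 1
Reverse-coded (reversed = (0+3) − raw = 3 − raw):
  item 1: 3 − 0 = 3
  item 4: 3 − 2 = 1
  item 7: 3 − 1 = 2
Scored: 3, 0, 2, 1, 1, 0, 2
Total = 9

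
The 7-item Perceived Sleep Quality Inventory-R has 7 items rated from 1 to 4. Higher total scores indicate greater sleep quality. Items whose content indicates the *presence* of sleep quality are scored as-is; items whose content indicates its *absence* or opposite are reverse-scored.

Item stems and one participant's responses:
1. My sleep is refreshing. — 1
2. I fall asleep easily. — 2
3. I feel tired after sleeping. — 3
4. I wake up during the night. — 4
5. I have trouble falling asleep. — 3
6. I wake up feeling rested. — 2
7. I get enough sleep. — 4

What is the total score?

Items 3, 4, 5 describe the absence/opposite of sleep quality → reverse-score.
reverse-coded value = 5 − response.
  item 1: 1
  item 2: 2
  item 3: 5 − 3 = 2
  item 4: 5 − 4 = 1
  item 5: 5 − 3 = 2
  item 6: 2
  item 7: 4
Total = 1 + 2 + 2 + 1 + 2 + 2 + 4 = 14

14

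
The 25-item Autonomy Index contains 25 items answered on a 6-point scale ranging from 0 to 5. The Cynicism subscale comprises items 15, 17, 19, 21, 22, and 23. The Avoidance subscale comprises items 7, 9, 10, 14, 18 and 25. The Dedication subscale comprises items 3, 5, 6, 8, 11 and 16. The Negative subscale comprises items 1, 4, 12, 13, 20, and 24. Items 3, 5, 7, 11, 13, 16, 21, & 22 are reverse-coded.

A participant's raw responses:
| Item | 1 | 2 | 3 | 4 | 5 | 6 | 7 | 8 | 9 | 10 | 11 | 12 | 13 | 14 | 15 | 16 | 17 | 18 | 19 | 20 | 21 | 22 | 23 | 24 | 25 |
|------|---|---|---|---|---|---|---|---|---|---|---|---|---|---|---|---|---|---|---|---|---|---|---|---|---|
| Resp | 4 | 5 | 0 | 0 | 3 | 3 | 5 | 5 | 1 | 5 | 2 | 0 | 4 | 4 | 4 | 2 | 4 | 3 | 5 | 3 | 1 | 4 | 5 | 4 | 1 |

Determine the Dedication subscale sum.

21

Dedication items: 3, 5, 6, 8, 11, 16.
Of these, items 3, 5, 11 and 16 are reverse-coded; reverse-coded value = 5 − response.
  item 3: 5 − 0 = 5
  item 5: 5 − 3 = 2
  item 6: 3
  item 8: 5
  item 11: 5 − 2 = 3
  item 16: 5 − 2 = 3
Sum = 5 + 2 + 3 + 5 + 3 + 3 = 21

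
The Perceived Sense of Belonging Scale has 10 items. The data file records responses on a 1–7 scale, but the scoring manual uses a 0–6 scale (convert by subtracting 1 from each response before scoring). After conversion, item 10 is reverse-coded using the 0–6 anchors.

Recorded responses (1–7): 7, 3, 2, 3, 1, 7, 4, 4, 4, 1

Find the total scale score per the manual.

32

Convert to 0–6: 6, 2, 1, 2, 0, 6, 3, 3, 3, 0
Reverse-coded (on a 0–6 scale, reversed = 6 − raw):
  item 10: 6 − 0 = 6
Scored: 6, 2, 1, 2, 0, 6, 3, 3, 3, 6
Total = 32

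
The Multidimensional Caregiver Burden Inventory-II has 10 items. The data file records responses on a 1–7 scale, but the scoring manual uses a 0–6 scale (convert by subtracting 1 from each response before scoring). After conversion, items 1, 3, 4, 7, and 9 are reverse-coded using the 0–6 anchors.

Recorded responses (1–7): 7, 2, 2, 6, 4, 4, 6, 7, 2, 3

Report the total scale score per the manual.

Convert to 0–6: 6, 1, 1, 5, 3, 3, 5, 6, 1, 2
Reverse-coded (reversed = (0+6) − raw = 6 − raw):
  item 1: 6 − 6 = 0
  item 3: 6 − 1 = 5
  item 4: 6 − 5 = 1
  item 7: 6 − 5 = 1
  item 9: 6 − 1 = 5
Scored: 0, 1, 5, 1, 3, 3, 1, 6, 5, 2
Total = 27

27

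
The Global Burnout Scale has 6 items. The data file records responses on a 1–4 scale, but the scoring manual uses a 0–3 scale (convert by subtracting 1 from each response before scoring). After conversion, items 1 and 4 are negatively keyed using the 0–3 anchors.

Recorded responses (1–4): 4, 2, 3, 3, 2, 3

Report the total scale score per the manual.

Convert to 0–3: 3, 1, 2, 2, 1, 2
Reverse-coded (reverse-coded value = 3 − response):
  item 1: 3 − 3 = 0
  item 4: 3 − 2 = 1
Scored: 0, 1, 2, 1, 1, 2
Total = 7

7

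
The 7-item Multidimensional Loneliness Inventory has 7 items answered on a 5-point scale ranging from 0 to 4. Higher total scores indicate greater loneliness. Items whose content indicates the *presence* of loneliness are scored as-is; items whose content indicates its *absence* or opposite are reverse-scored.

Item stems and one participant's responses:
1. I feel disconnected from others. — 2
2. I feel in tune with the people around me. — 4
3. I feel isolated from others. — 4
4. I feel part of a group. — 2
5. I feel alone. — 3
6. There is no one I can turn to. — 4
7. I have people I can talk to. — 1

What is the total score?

Items 2, 4, 7 describe the absence/opposite of loneliness → reverse-score.
on a 0–4 scale, reversed = 4 − raw.
  item 1: 2
  item 2: 4 − 4 = 0
  item 3: 4
  item 4: 4 − 2 = 2
  item 5: 3
  item 6: 4
  item 7: 4 − 1 = 3
Total = 2 + 0 + 4 + 2 + 3 + 4 + 3 = 18

18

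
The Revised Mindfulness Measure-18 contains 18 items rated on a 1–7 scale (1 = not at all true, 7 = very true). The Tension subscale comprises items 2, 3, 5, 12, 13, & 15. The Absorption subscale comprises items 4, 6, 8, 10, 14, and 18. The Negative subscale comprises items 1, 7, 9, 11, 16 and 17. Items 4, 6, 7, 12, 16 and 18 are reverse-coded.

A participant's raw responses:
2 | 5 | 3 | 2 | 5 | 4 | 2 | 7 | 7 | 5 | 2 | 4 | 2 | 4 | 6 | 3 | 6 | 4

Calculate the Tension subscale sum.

Tension items: 2, 3, 5, 12, 13, 15.
Of these, item 12 is reverse-coded; on a 1–7 scale, reversed = 8 − raw.
  item 2: 5
  item 3: 3
  item 5: 5
  item 12: 8 − 4 = 4
  item 13: 2
  item 15: 6
Sum = 5 + 3 + 5 + 4 + 2 + 6 = 25

25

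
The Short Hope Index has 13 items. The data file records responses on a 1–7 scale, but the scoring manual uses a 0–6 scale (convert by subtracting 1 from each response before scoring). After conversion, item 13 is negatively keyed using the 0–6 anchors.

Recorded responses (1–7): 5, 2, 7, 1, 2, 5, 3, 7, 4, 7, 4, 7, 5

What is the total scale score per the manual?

Convert to 0–6: 4, 1, 6, 0, 1, 4, 2, 6, 3, 6, 3, 6, 4
Reverse-coded (reversed = (0+6) − raw = 6 − raw):
  item 13: 6 − 4 = 2
Scored: 4, 1, 6, 0, 1, 4, 2, 6, 3, 6, 3, 6, 2
Total = 44

44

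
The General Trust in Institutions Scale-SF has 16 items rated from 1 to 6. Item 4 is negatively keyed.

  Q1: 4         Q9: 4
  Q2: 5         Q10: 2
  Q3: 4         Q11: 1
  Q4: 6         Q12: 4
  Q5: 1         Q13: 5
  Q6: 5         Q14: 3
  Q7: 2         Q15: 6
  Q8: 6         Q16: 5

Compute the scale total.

58

Reverse-coded items (reverse-coded value = 7 − response):
  item 4: 7 − 6 = 1
After reverse-coding: 4, 5, 4, 1, 1, 5, 2, 6, 4, 2, 1, 4, 5, 3, 6, 5
Total = 4 + 5 + 4 + 1 + 1 + 5 + 2 + 6 + 4 + 2 + 1 + 4 + 5 + 3 + 6 + 5 = 58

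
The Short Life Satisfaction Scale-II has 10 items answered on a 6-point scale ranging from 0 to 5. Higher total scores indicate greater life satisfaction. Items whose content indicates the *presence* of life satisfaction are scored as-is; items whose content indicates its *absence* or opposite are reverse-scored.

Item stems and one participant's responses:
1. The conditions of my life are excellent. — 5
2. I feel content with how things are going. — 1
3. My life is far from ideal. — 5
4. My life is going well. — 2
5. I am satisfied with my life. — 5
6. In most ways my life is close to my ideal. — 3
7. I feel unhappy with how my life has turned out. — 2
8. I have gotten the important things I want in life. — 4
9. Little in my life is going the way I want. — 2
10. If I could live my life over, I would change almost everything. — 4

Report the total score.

Items 3, 7, 9, 10 describe the absence/opposite of life satisfaction → reverse-score.
on a 0–5 scale, reversed = 5 − raw.
  item 1: 5
  item 2: 1
  item 3: 5 − 5 = 0
  item 4: 2
  item 5: 5
  item 6: 3
  item 7: 5 − 2 = 3
  item 8: 4
  item 9: 5 − 2 = 3
  item 10: 5 − 4 = 1
Total = 5 + 1 + 0 + 2 + 5 + 3 + 3 + 4 + 3 + 1 = 27

27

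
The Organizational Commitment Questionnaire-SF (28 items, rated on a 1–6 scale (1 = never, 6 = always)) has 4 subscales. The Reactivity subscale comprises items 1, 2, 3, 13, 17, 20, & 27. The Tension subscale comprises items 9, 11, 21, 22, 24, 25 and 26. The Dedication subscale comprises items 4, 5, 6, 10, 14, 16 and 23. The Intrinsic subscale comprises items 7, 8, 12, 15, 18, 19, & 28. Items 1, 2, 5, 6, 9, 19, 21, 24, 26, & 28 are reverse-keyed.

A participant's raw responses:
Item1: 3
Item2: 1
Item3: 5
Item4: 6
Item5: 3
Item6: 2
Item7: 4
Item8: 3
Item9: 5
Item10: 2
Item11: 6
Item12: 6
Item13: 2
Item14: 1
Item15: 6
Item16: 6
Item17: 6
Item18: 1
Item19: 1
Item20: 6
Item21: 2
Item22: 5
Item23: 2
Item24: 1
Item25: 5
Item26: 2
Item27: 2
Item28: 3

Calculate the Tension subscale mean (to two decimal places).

Tension items: 9, 11, 21, 22, 24, 25, 26.
Of these, items 9, 21, 24, & 26 are reverse-keyed; reversed = (1+6) − raw = 7 − raw.
  item 9: 7 − 5 = 2
  item 11: 6
  item 21: 7 − 2 = 5
  item 22: 5
  item 24: 7 − 1 = 6
  item 25: 5
  item 26: 7 − 2 = 5
Sum = 2 + 6 + 5 + 5 + 6 + 5 + 5 = 34
Mean = 34 / 7 = 4.86

4.86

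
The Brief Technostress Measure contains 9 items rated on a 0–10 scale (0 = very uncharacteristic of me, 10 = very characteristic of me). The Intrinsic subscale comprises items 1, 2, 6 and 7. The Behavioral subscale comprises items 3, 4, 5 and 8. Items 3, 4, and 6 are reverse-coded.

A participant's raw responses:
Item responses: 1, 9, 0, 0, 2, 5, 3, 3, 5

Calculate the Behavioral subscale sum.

25

Behavioral items: 3, 4, 5, 8.
Of these, items 3 & 4 are reverse-coded; reversed = (0+10) − raw = 10 − raw.
  item 3: 10 − 0 = 10
  item 4: 10 − 0 = 10
  item 5: 2
  item 8: 3
Sum = 10 + 10 + 2 + 3 = 25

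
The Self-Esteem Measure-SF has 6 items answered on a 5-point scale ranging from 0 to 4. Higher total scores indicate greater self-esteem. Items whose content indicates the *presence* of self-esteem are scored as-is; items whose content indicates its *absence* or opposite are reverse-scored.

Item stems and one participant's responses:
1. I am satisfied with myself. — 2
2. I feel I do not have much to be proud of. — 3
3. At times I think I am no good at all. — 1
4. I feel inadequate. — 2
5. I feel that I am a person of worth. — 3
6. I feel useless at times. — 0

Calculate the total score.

Items 2, 3, 4, 6 describe the absence/opposite of self-esteem → reverse-score.
reversed = (0+4) − raw = 4 − raw.
  item 1: 2
  item 2: 4 − 3 = 1
  item 3: 4 − 1 = 3
  item 4: 4 − 2 = 2
  item 5: 3
  item 6: 4 − 0 = 4
Total = 2 + 1 + 3 + 2 + 3 + 4 = 15

15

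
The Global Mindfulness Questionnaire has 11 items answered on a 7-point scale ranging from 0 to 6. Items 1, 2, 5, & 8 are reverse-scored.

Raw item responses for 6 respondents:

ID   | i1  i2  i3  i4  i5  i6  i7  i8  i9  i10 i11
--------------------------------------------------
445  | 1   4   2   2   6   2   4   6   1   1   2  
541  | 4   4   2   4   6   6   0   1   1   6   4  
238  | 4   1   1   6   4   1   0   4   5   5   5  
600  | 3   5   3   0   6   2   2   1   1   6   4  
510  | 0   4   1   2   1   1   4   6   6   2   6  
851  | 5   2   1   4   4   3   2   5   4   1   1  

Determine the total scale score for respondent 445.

Respondent 445 raw: 1, 4, 2, 2, 6, 2, 4, 6, 1, 1, 2.
Reverse-coded (on a 0–6 scale, reversed = 6 − raw):
  item 1: 6 − 1 = 5
  item 2: 6 − 4 = 2
  item 3: 2
  item 4: 2
  item 5: 6 − 6 = 0
  item 6: 2
  item 7: 4
  item 8: 6 − 6 = 0
  item 9: 1
  item 10: 1
  item 11: 2
Sum = 5 + 2 + 2 + 2 + 0 + 2 + 4 + 0 + 1 + 1 + 2 = 21

21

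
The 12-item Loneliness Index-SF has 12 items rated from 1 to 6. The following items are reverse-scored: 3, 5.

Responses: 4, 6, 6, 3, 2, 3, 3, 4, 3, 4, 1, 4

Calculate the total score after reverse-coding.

Raw sum = 43. Reverse-scored items: 3, 5; their raw sum = 8.
Each reversal replaces raw with 7 − raw, changing the total by 7 − 2·raw per item.
Total = 43 + 2·7 − 2·8 = 43 + 14 − 16 = 41

41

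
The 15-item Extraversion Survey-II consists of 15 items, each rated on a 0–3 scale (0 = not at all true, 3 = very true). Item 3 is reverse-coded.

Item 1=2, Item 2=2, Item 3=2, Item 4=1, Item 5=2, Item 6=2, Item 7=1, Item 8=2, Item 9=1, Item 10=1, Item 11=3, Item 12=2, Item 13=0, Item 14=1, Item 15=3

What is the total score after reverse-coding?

24

Raw sum = 25. Reverse-coded items: 3; their raw sum = 2.
Each reversal replaces raw with 3 − raw, changing the total by 3 − 2·raw per item.
Total = 25 + 1·3 − 2·2 = 25 + 3 − 4 = 24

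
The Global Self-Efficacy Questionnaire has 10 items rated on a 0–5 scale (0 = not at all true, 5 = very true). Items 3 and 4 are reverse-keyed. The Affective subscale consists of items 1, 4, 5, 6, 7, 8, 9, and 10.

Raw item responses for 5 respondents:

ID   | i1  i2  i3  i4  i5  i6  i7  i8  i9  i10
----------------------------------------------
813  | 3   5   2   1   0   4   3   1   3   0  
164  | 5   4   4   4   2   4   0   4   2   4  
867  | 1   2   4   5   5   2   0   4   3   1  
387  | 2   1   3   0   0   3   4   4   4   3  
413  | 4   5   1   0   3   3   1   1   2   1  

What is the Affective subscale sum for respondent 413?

Respondent 413 raw: 4, 5, 1, 0, 3, 3, 1, 1, 2, 1.
Affective items: 1, 4, 5, 6, 7, 8, 9, 10.
Reverse-coded (reversed = (0+5) − raw = 5 − raw):
  item 1: 4
  item 4: 5 − 0 = 5
  item 5: 3
  item 6: 3
  item 7: 1
  item 8: 1
  item 9: 2
  item 10: 1
Sum = 4 + 5 + 3 + 3 + 1 + 1 + 2 + 1 = 20

20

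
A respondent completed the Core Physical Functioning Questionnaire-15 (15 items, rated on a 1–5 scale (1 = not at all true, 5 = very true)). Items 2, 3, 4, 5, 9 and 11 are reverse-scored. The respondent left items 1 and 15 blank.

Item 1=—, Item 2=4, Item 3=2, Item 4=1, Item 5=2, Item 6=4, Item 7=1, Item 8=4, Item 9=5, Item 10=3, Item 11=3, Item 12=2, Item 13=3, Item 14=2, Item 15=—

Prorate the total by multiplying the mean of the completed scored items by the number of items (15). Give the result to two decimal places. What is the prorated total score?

43.85

Reverse-coded (reversed = (1+5) − raw = 6 − raw):
  item 2: 6 − 4 = 2
  item 3: 6 − 2 = 4
  item 4: 6 − 1 = 5
  item 5: 6 − 2 = 4
  item 9: 6 − 5 = 1
  item 11: 6 − 3 = 3
Completed scored items (13 of 15): 2, 4, 5, 4, 4, 1, 4, 1, 3, 3, 2, 3, 2; sum = 38.
Person mean = 38 / 13 ≈ 2.9231
Prorated total = (38 / 13) × 15 = 43.85 (to 2 dp)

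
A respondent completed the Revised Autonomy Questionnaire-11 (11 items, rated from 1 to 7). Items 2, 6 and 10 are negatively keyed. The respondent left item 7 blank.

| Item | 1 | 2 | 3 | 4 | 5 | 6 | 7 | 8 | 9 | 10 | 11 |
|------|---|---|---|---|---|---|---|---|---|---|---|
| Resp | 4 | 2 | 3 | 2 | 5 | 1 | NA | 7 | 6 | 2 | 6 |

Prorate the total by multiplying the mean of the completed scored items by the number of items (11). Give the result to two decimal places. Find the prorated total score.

57.20

Reverse-coded (reversed = (1+7) − raw = 8 − raw):
  item 2: 8 − 2 = 6
  item 6: 8 − 1 = 7
  item 10: 8 − 2 = 6
Completed scored items (10 of 11): 4, 6, 3, 2, 5, 7, 7, 6, 6, 6; sum = 52.
Person mean = 52 / 10 ≈ 5.2000
Prorated total = (52 / 10) × 11 = 57.20 (to 2 dp)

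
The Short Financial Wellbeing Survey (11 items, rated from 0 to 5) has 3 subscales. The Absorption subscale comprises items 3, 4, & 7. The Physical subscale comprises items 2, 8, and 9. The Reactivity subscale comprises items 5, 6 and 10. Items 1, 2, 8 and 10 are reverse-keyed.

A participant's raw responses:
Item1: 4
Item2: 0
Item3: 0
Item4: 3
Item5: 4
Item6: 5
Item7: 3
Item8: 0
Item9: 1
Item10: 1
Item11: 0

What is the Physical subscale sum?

Physical items: 2, 8, 9.
Of these, items 2 and 8 are reverse-keyed; reverse-coded value = 5 − response.
  item 2: 5 − 0 = 5
  item 8: 5 − 0 = 5
  item 9: 1
Sum = 5 + 5 + 1 = 11

11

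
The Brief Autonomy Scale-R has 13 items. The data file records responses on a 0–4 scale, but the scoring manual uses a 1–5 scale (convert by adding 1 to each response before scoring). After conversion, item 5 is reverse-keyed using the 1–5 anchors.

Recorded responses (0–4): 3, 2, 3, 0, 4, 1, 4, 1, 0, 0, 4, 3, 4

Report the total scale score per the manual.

38

Convert to 1–5: 4, 3, 4, 1, 5, 2, 5, 2, 1, 1, 5, 4, 5
Reverse-coded (on a 1–5 scale, reversed = 6 − raw):
  item 5: 6 − 5 = 1
Scored: 4, 3, 4, 1, 1, 2, 5, 2, 1, 1, 5, 4, 5
Total = 38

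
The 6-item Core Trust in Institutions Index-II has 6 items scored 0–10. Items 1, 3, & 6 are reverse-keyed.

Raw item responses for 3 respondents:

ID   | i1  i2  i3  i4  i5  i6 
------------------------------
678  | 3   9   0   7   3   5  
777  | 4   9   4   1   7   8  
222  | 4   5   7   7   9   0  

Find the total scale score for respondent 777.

Respondent 777 raw: 4, 9, 4, 1, 7, 8.
Reverse-coded (reverse-coded value = 10 − response):
  item 1: 10 − 4 = 6
  item 2: 9
  item 3: 10 − 4 = 6
  item 4: 1
  item 5: 7
  item 6: 10 − 8 = 2
Sum = 6 + 9 + 6 + 1 + 7 + 2 = 31

31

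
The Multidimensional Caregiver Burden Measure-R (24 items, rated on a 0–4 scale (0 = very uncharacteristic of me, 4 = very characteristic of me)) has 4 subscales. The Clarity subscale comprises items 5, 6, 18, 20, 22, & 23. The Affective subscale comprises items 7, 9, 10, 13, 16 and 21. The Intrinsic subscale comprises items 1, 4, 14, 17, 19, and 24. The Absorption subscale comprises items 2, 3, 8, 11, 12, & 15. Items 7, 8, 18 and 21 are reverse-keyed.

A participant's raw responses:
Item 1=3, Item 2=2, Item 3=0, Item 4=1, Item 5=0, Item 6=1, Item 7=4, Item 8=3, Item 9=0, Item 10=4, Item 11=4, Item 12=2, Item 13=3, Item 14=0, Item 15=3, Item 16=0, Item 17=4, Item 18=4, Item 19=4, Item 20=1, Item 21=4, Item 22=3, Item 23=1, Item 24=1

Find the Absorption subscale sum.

12

Absorption items: 2, 3, 8, 11, 12, 15.
Of these, item 8 is reverse-keyed; reversed = (0+4) − raw = 4 − raw.
  item 2: 2
  item 3: 0
  item 8: 4 − 3 = 1
  item 11: 4
  item 12: 2
  item 15: 3
Sum = 2 + 0 + 1 + 4 + 2 + 3 = 12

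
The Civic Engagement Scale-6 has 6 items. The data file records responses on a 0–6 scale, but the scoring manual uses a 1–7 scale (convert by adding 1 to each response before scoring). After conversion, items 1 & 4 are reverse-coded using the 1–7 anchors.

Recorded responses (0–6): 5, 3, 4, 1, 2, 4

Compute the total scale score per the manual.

Convert to 1–7: 6, 4, 5, 2, 3, 5
Reverse-coded (reversed = (1+7) − raw = 8 − raw):
  item 1: 8 − 6 = 2
  item 4: 8 − 2 = 6
Scored: 2, 4, 5, 6, 3, 5
Total = 25

25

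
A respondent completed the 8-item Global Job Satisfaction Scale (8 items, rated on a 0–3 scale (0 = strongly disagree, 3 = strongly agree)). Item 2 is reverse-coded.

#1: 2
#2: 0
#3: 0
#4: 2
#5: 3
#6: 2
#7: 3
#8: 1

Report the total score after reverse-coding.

Raw sum = 13. Reverse-coded items: 2; their raw sum = 0.
Each reversal replaces raw with 3 − raw, changing the total by 3 − 2·raw per item.
Total = 13 + 1·3 − 2·0 = 13 + 3 − 0 = 16

16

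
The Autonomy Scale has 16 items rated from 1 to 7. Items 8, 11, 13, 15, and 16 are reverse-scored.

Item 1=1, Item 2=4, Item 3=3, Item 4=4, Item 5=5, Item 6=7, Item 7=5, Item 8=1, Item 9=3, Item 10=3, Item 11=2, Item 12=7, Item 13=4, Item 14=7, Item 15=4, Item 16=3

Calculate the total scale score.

75

Reverse-scored items use 8 − raw:
  item 8: 8 − 1 = 7
  item 11: 8 − 2 = 6
  item 13: 8 − 4 = 4
  item 15: 8 − 4 = 4
  item 16: 8 − 3 = 5
Scored items: 1, 4, 3, 4, 5, 7, 5, 7, 3, 3, 6, 7, 4, 7, 4, 5
Total = 1 + 4 + 3 + 4 + 5 + 7 + 5 + 7 + 3 + 3 + 6 + 7 + 4 + 7 + 4 + 5 = 75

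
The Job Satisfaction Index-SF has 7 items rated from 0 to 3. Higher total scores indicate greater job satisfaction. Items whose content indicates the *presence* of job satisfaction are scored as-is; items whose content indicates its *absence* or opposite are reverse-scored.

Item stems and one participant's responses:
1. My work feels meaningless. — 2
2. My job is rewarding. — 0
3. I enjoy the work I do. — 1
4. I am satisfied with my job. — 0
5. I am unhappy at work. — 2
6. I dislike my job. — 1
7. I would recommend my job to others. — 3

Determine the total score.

Items 1, 5, 6 describe the absence/opposite of job satisfaction → reverse-score.
reversed = (0+3) − raw = 3 − raw.
  item 1: 3 − 2 = 1
  item 2: 0
  item 3: 1
  item 4: 0
  item 5: 3 − 2 = 1
  item 6: 3 − 1 = 2
  item 7: 3
Total = 1 + 0 + 1 + 0 + 1 + 2 + 3 = 8

8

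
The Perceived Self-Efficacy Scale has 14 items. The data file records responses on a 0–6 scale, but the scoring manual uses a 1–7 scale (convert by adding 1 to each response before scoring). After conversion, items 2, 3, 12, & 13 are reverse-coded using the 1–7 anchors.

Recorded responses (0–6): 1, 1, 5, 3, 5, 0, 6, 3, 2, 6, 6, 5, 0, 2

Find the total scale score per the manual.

Convert to 1–7: 2, 2, 6, 4, 6, 1, 7, 4, 3, 7, 7, 6, 1, 3
Reverse-coded (on a 1–7 scale, reversed = 8 − raw):
  item 2: 8 − 2 = 6
  item 3: 8 − 6 = 2
  item 12: 8 − 6 = 2
  item 13: 8 − 1 = 7
Scored: 2, 6, 2, 4, 6, 1, 7, 4, 3, 7, 7, 2, 7, 3
Total = 61

61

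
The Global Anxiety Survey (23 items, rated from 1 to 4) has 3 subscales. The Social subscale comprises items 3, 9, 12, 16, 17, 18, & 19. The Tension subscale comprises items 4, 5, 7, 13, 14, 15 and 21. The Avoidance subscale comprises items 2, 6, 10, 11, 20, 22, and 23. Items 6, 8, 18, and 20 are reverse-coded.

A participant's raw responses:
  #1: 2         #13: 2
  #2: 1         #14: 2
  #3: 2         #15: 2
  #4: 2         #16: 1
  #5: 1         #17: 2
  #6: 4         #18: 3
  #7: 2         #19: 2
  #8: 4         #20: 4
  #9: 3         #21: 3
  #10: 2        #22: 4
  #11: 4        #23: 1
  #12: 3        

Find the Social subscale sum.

15

Social items: 3, 9, 12, 16, 17, 18, 19.
Of these, item 18 is reverse-coded; reverse-coded value = 5 − response.
  item 3: 2
  item 9: 3
  item 12: 3
  item 16: 1
  item 17: 2
  item 18: 5 − 3 = 2
  item 19: 2
Sum = 2 + 3 + 3 + 1 + 2 + 2 + 2 = 15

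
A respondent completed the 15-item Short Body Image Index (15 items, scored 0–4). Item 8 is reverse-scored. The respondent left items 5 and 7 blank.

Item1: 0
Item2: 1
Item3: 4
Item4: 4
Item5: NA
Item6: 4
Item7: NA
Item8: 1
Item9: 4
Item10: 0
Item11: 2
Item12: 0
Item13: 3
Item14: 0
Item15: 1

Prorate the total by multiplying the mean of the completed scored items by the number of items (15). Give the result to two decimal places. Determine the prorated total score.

Reverse-coded (reverse-coded value = 4 − response):
  item 8: 4 − 1 = 3
Completed scored items (13 of 15): 0, 1, 4, 4, 4, 3, 4, 0, 2, 0, 3, 0, 1; sum = 26.
Person mean = 26 / 13 ≈ 2.0000
Prorated total = (26 / 13) × 15 = 30.00 (to 2 dp)

30.00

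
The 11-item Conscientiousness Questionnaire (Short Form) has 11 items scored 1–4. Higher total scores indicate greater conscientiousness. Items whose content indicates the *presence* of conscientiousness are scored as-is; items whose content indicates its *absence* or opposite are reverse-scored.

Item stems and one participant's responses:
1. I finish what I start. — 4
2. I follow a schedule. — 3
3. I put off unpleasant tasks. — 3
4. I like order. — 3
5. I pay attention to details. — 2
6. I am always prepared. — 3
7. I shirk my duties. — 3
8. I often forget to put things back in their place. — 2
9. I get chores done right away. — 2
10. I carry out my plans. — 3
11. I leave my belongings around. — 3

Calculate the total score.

Items 3, 7, 8, 11 describe the absence/opposite of conscientiousness → reverse-score.
reverse-coded value = 5 − response.
  item 1: 4
  item 2: 3
  item 3: 5 − 3 = 2
  item 4: 3
  item 5: 2
  item 6: 3
  item 7: 5 − 3 = 2
  item 8: 5 − 2 = 3
  item 9: 2
  item 10: 3
  item 11: 5 − 3 = 2
Total = 4 + 3 + 2 + 3 + 2 + 3 + 2 + 3 + 2 + 3 + 2 = 29

29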